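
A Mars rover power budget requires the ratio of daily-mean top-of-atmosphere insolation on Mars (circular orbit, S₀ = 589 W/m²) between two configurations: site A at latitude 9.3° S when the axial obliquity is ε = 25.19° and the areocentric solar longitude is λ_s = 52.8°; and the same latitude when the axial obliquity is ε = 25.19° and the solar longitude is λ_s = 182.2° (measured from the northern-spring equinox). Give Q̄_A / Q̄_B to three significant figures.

— Configuration A (φ=-9.3°):
sin δ = sin 25.19° × sin 52.8° = 0.33902, so δ = +19.817°.
cos H₀ = −tan(-9.3°) tan(+19.817°) = 0.0590, H₀ = 1.5118 rad.
Bracket: H₀ sin φ sin δ + cos φ cos δ sin H₀ = 1.5118×-0.16160×0.33902 + 0.98686×0.94078×0.99826 = -0.082825 + 0.926803 = 0.843978.
Q̄ = (S₀/π) × [bracket] = (589/π) × 0.843978 = 158.23 W/m².
— Configuration B (φ=-9.3°):
Solar declination: sin δ = sin ε · sin λ_s = sin 25.19° × sin 182.2° = -0.01634, so δ = -0.936°.
cos H₀ = −tan(-9.3°) tan(-0.936°) = -0.0027, H₀ = 1.5735 rad.
Bracket: H₀ sin φ sin δ + cos φ cos δ sin H₀ = 1.5735×-0.16160×-0.01634 + 0.98686×0.99987×1.00000 = 0.004155 + 0.986732 = 0.990887.
Q̄ = (S₀/π) × [bracket] = (589/π) × 0.990887 = 185.78 W/m².
Ratio Q̄_A / Q̄_B = 158.23 / 185.78 = 0.8517.

Q̄_A / Q̄_B ≈ 0.852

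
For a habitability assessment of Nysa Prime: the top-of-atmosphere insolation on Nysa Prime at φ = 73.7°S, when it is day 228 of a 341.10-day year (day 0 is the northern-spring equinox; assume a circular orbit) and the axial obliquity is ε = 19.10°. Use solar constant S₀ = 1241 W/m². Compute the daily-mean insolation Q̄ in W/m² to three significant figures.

Solar longitude: λ_s = 360° × (228 − 0)/341.10 = 240.633°.
sin δ = sin 19.10° × sin 240.633° = -0.28517, so δ = -16.569°.
cos H₀ = −tan(-73.7°) tan(-16.569°) = -1.0175 ≤ −1 ⇒ polar day, H₀ = π.
Bracket: H₀ sin φ sin δ + cos φ cos δ sin H₀ = 3.1416×-0.95981×-0.28517 + 0.28067×0.95848×0.00000 = 0.859884 + 0.000000 = 0.859884.
Q̄ = (S₀/π) × [bracket] = (1241/π) × 0.859884 = 339.7 W/m².

Q̄ ≈ 340 W/m²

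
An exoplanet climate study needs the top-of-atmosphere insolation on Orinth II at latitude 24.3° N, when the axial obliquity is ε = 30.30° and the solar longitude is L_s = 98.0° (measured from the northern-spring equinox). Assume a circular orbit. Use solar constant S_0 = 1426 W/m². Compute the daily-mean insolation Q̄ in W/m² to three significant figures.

Q̄ ≈ 517 W/m²

Solar declination: sin δ = sin ε · sin L_s = sin 30.30° × sin 98.0° = 0.49962, so δ = +29.975°.
cos h₀ = −tan(+24.3°) tan(+29.975°) = -0.2604, h₀ = 1.8343 rad.
Bracket: h₀ sin ϕ sin δ + cos ϕ cos δ sin h₀ = 1.8343×0.41151×0.49962 + 0.91140×0.86625×0.96550 = 0.377130 + 0.762262 = 1.139392.
Q̄ = (S_0/π) × [bracket] = (1426/π) × 1.139392 = 517.2 W/m².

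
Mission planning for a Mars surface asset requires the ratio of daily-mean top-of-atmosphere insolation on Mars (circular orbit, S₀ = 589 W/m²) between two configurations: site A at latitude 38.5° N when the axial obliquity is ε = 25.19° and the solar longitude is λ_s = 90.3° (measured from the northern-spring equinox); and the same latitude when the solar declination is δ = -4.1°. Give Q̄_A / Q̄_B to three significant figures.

Q̄_A / Q̄_B ≈ 1.65

— Configuration A (φ=+38.5°):
Solar declination: sin δ = sin ε · sin λ_s = sin 25.19° × sin 90.3° = 0.42562, so δ = +25.190°.
cos H₀ = −tan(+38.5°) tan(+25.190°) = -0.3741, H₀ = 1.9543 rad.
Bracket: H₀ sin φ sin δ + cos φ cos δ sin H₀ = 1.9543×0.62251×0.42562 + 0.78261×0.90490×0.92738 = 0.517797 + 0.656755 = 1.174552.
Q̄ = (S₀/π) × [bracket] = (589/π) × 1.174552 = 220.21 W/m².
— Configuration B (φ=+38.5°):
cos H₀ = −tan(+38.5°) tan(-4.100°) = 0.0570, H₀ = 1.5137 rad.
Bracket: H₀ sin φ sin δ + cos φ cos δ sin H₀ = 1.5137×0.62251×-0.07150 + 0.78261×0.99744×0.99837 = -0.067374 + 0.779334 = 0.711960.
Q̄ = (S₀/π) × [bracket] = (589/π) × 0.711960 = 133.48 W/m².
Ratio Q̄_A / Q̄_B = 220.21 / 133.48 = 1.650.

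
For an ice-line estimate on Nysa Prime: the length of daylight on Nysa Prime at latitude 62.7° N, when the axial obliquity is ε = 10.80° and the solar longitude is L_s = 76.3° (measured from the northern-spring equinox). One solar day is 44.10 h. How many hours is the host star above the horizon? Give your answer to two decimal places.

Solar declination: sin δ = sin ε · sin L_s = sin 10.80° × sin 76.3° = 0.18205, so δ = +10.489°.
cos h₀ = −tan ϕ · tan δ = −tan(+62.7°) × tan(+10.489°) = -0.3587, so h₀ = 1.9377 rad = 111.02°.
Daylight = 2h₀/(2π) × 44.10 h = (1.9377/π) × 44.10 = 27.20 h.

27.20 h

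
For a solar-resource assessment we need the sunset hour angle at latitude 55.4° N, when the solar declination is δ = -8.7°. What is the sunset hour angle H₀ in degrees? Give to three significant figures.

H₀ = 77.2°

cos H₀ = −tan φ · tan δ = −tan(+55.4°) × tan(-8.700°) = 0.2218, so H₀ = 1.3471 rad = 77.18°.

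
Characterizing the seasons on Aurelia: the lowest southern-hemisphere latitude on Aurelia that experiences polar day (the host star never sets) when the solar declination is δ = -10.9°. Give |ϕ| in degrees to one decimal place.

|ϕ| = 79.1°

Polar day requires cos h₀ = −tan ϕ tan δ ≤ −1, i.e. tan ϕ tan δ ≥ 1.
The boundary is |tan ϕ| · |tan δ| = 1, so |ϕ| = 90° − |δ| = 90° − 10.9° = 79.1° in the southern hemisphere.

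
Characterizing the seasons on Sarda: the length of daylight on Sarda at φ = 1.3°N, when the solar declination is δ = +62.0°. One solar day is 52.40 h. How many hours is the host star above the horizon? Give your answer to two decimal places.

cos H₀ = −tan φ · tan δ = −tan(+1.3°) × tan(+62.000°) = -0.0427, so H₀ = 1.6135 rad = 92.45°.
Daylight = 2H₀/(2π) × 52.40 h = (1.6135/π) × 52.40 = 26.91 h.

26.91 h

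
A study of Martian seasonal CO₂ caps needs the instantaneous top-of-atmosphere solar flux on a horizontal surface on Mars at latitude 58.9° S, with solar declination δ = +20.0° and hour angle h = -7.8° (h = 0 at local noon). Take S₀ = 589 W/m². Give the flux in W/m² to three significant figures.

111 W/m²

cos θ_z = sin φ sin δ + cos φ cos δ cos h = -0.292861 + 0.480892 = 0.188031.
Flux = S₀ · cos θ_z = 589 × 0.188031 = 110.8 W/m².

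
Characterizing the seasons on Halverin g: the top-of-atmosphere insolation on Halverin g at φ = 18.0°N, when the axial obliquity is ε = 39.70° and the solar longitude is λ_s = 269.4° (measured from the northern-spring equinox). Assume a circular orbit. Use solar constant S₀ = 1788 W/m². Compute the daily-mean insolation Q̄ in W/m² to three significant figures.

Q̄ ≈ 255 W/m²

Solar declination: sin δ = sin ε · sin λ_s = sin 39.70° × sin 269.4° = -0.63873, so δ = -39.697°.
cos H₀ = −tan(+18.0°) tan(-39.697°) = 0.2697, H₀ = 1.2977 rad.
Bracket: H₀ sin φ sin δ + cos φ cos δ sin H₀ = 1.2977×0.30902×-0.63873 + 0.95106×0.76943×0.96294 = -0.256140 + 0.704655 = 0.448515.
Q̄ = (S₀/π) × [bracket] = (1788/π) × 0.448515 = 255.3 W/m².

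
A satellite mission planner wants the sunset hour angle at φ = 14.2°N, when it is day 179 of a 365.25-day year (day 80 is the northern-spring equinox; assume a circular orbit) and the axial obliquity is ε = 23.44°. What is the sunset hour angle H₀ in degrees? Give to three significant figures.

H₀ = 96.2°

Solar longitude: λ_s = 360° × (179 − 80)/365.25 = 97.577°.
sin δ = sin 23.44° × sin 97.577° = 0.39432, so δ = +23.223°.
cos H₀ = −tan φ · tan δ = −tan(+14.2°) × tan(+23.223°) = -0.1086, so H₀ = 1.6796 rad = 96.23°.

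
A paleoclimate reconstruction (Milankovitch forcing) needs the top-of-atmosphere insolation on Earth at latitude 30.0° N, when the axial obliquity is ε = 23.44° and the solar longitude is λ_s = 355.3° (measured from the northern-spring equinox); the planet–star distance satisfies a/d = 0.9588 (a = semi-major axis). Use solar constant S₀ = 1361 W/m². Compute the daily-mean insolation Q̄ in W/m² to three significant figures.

Solar declination: sin δ = sin ε · sin λ_s = sin 23.44° × sin 355.3° = -0.03259, so δ = -1.868°.
cos H₀ = −tan(+30.0°) tan(-1.868°) = 0.0188, H₀ = 1.5520 rad.
Bracket: H₀ sin φ sin δ + cos φ cos δ sin H₀ = 1.5520×0.50000×-0.03259 + 0.86603×0.99947×0.99982 = -0.025290 + 0.865415 = 0.840125.
Inverse-square distance factor (a/d)² = 0.9588² = 0.919297.
Q̄ = (S₀/π) × 0.919297 × [bracket] = (1361/π) × 0.919297 × 0.840125 = 334.6 W/m².

Q̄ ≈ 335 W/m²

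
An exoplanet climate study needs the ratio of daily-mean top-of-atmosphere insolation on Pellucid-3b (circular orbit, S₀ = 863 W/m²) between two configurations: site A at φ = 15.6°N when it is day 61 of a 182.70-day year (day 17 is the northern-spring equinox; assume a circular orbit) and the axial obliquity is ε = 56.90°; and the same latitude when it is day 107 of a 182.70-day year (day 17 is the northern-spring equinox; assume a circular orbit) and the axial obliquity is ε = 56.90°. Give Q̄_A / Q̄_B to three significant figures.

Q̄_A / Q̄_B ≈ 0.950

— Configuration A (φ=+15.6°):
Solar longitude: λ_s = 360° × (61 − 17)/182.70 = 86.700°.
sin δ = sin 56.90° × sin 86.700° = 0.83633, so δ = +56.754°.
cos H₀ = −tan(+15.6°) tan(+56.754°) = -0.4259, H₀ = 2.0108 rad.
Bracket: H₀ sin φ sin δ + cos φ cos δ sin H₀ = 2.0108×0.26892×0.83633 + 0.96316×0.54823×0.90476 = 0.452241 + 0.477743 = 0.929984.
Q̄ = (S₀/π) × [bracket] = (863/π) × 0.929984 = 255.47 W/m².
— Configuration B (φ=+15.6°):
Solar longitude: λ_s = 360° × (107 − 17)/182.70 = 177.340°.
sin δ = sin 56.90° × sin 177.340° = 0.03888, so δ = +2.228°.
cos H₀ = −tan(+15.6°) tan(+2.228°) = -0.0109, H₀ = 1.5817 rad.
Bracket: H₀ sin φ sin δ + cos φ cos δ sin H₀ = 1.5817×0.26892×0.03888 + 0.96316×0.99924×0.99994 = 0.016538 + 0.962370 = 0.978908.
Q̄ = (S₀/π) × [bracket] = (863/π) × 0.978908 = 268.91 W/m².
Ratio Q̄_A / Q̄_B = 255.47 / 268.91 = 0.9500.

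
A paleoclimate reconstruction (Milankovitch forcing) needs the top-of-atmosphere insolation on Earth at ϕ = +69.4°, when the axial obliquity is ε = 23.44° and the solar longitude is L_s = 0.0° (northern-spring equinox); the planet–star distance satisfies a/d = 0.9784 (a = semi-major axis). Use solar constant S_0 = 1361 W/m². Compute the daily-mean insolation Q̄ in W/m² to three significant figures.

Solar declination: sin δ = sin ε · sin L_s = sin 23.44° × sin 0.0° = 0.00000, so δ = +0.000°.
cos h₀ = −tan(+69.4°) tan(+0.000°) = -0.0000, h₀ = 1.5708 rad.
Bracket: h₀ sin ϕ sin δ + cos ϕ cos δ sin h₀ = 1.5708×0.93606×0.00000 + 0.35184×1.00000×1.00000 = 0.000000 + 0.351840 = 0.351840.
Inverse-square distance factor (a/d)² = 0.9784² = 0.957267.
Q̄ = (S_0/π) × 0.957267 × [bracket] = (1361/π) × 0.957267 × 0.351840 = 145.9 W/m².

Q̄ ≈ 146 W/m²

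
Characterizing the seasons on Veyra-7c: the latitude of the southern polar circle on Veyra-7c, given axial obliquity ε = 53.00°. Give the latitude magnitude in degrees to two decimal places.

The polar circle is the lowest latitude that experiences at least one full rotation of continuous darkness at the northern-summer solstice; it lies at |φ| = 90° − ε = 90° − 53.00° = 37.00°.

37.00°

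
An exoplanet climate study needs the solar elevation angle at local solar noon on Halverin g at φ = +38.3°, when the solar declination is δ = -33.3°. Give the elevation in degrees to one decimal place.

18.4°

At local noon the hour angle is zero, so the zenith angle equals |φ − δ| = |+38.3° − (-33.300°)| = 71.600°.
Elevation = 90° − 71.600° = 18.4°.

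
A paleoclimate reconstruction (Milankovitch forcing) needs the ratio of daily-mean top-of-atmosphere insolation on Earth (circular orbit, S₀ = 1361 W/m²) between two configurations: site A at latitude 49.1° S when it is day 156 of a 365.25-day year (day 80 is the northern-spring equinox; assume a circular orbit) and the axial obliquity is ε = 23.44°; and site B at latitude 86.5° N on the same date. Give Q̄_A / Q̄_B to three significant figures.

Q̄_A / Q̄_B ≈ 0.182

— Configuration A (φ=-49.1°):
Solar longitude: λ_s = 360° × (156 − 80)/365.25 = 74.908°.
sin δ = sin 23.44° × sin 74.908° = 0.38407, so δ = +22.586°.
cos H₀ = −tan(-49.1°) tan(+22.586°) = 0.4802, H₀ = 1.0699 rad.
Bracket: H₀ sin φ sin δ + cos φ cos δ sin H₀ = 1.0699×-0.75585×0.38407 + 0.65474×0.92330×0.87715 = -0.310591 + 0.530256 = 0.219665.
Q̄ = (S₀/π) × [bracket] = (1361/π) × 0.219665 = 95.163 W/m².
— Configuration B (φ=+86.5°):
cos H₀ = −tan(+86.5°) tan(+22.586°) = -6.8011 ≤ −1 ⇒ polar day, H₀ = π.
Bracket: H₀ sin φ sin δ + cos φ cos δ sin H₀ = 3.1416×0.99813×0.38407 + 0.06105×0.92330×0.00000 = 1.204338 + 0.000000 = 1.204338.
Q̄ = (S₀/π) × [bracket] = (1361/π) × 1.204338 = 521.74 W/m².
Ratio Q̄_A / Q̄_B = 95.163 / 521.74 = 0.1824.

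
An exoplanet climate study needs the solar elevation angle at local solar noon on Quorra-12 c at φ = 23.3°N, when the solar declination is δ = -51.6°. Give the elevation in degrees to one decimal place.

15.1°

At local noon the hour angle is zero, so the zenith angle equals |φ − δ| = |+23.3° − (-51.600°)| = 74.900°.
Elevation = 90° − 74.900° = 15.1°.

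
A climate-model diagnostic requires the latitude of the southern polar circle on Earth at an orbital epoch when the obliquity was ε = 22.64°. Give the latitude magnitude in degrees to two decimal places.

The polar circle is the lowest latitude that experiences at least one full rotation of continuous darkness at the northern-summer solstice; it lies at |ϕ| = 90° − ε = 90° − 22.64° = 67.36°.

67.36°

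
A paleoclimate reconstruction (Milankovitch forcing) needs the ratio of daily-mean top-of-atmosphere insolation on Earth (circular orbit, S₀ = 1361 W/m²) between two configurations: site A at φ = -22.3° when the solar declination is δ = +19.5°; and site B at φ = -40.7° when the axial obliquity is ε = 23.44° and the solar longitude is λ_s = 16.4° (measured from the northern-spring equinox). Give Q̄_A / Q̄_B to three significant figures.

— Configuration A (φ=-22.3°):
cos H₀ = −tan(-22.3°) tan(+19.500°) = 0.1452, H₀ = 1.4250 rad.
Bracket: H₀ sin φ sin δ + cos φ cos δ sin H₀ = 1.4250×-0.37946×0.33381 + 0.92521×0.94264×0.98940 = -0.180501 + 0.862895 = 0.682394.
Q̄ = (S₀/π) × [bracket] = (1361/π) × 0.682394 = 295.63 W/m².
— Configuration B (φ=-40.7°):
Solar declination: sin δ = sin ε · sin λ_s = sin 23.44° × sin 16.4° = 0.11231, so δ = +6.449°.
cos H₀ = −tan(-40.7°) tan(+6.449°) = 0.0972, H₀ = 1.4734 rad.
Bracket: H₀ sin φ sin δ + cos φ cos δ sin H₀ = 1.4734×-0.65210×0.11231 + 0.75813×0.99367×0.99526 = -0.107908 + 0.749760 = 0.641852.
Q̄ = (S₀/π) × [bracket] = (1361/π) × 0.641852 = 278.06 W/m².
Ratio Q̄_A / Q̄_B = 295.63 / 278.06 = 1.063.

Q̄_A / Q̄_B ≈ 1.06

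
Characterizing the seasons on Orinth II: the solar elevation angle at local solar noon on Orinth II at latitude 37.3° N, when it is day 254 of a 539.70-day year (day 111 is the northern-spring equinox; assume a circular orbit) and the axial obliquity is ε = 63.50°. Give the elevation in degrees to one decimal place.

Solar longitude: λ_s = 360° × (254 − 111)/539.70 = 95.386°.
sin δ = sin 63.50° × sin 95.386° = 0.89098, so δ = +62.997°.
At local noon the hour angle is zero, so the zenith angle equals |φ − δ| = |+37.3° − (+62.997°)| = 25.697°.
Elevation = 90° − 25.697° = 64.3°.

64.3°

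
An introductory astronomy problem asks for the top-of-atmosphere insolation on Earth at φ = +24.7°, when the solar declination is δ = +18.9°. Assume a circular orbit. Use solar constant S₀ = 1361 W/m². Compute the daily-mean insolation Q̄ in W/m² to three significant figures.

Q̄ ≈ 469 W/m²

cos H₀ = −tan(+24.7°) tan(+18.900°) = -0.1575, H₀ = 1.7289 rad.
Bracket: H₀ sin φ sin δ + cos φ cos δ sin H₀ = 1.7289×0.41787×0.32392 + 0.90851×0.94609×0.98752 = 0.234018 + 0.848805 = 1.082823.
Q̄ = (S₀/π) × [bracket] = (1361/π) × 1.082823 = 469.1 W/m².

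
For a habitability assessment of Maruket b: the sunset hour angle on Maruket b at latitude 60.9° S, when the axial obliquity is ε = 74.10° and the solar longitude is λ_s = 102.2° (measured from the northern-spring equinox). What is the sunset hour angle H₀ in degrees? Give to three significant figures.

H₀ = 0.00°

Solar declination: sin δ = sin ε · sin λ_s = sin 74.10° × sin 102.2° = 0.94002, so δ = +70.055°.
cos H₀ = −tan φ · tan δ = 4.9511 ≥ 1, so the host star never rises (polar night) and H₀ = 0.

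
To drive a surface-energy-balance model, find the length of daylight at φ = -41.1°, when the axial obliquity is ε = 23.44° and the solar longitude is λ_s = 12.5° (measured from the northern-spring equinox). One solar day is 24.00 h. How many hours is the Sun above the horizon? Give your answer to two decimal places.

11.42 h

Solar declination: sin δ = sin ε · sin λ_s = sin 23.44° × sin 12.5° = 0.08610, so δ = +4.939°.
cos H₀ = −tan φ · tan δ = −tan(-41.1°) × tan(+4.939°) = 0.0754, so H₀ = 1.4953 rad = 85.68°.
Daylight = 2H₀/(2π) × 24.00 h = (1.4953/π) × 24.00 = 11.42 h.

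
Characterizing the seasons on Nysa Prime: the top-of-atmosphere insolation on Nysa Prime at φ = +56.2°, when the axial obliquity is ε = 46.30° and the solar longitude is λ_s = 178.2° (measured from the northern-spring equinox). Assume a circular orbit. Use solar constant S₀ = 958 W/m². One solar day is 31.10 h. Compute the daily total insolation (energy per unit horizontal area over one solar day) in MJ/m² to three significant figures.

20.0 MJ/m²

Solar declination: sin δ = sin ε · sin λ_s = sin 46.30° × sin 178.2° = 0.02271, so δ = +1.301°.
cos H₀ = −tan(+56.2°) tan(+1.301°) = -0.0339, H₀ = 1.6047 rad.
Bracket: H₀ sin φ sin δ + cos φ cos δ sin H₀ = 1.6047×0.83098×0.02271 + 0.55630×0.99974×0.99942 = 0.030283 + 0.555833 = 0.586116.
Q̄ = (S₀/π) × [bracket] = (958/π) × 0.586116 = 178.73 W/m².
Daily total = Q̄ × 31.10 h × 3600 s/h = 178.73 × 31.10 × 3600 / 10⁶ = 20.01 MJ/m².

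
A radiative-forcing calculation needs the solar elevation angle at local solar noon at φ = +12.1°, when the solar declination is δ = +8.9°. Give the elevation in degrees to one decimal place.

86.8°

At local noon the hour angle is zero, so the zenith angle equals |φ − δ| = |+12.1° − (+8.900°)| = 3.200°.
Elevation = 90° − 3.200° = 86.8°.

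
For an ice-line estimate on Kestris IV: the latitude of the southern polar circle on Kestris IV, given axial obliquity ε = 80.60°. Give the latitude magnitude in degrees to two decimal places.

The polar circle is the lowest latitude that experiences at least one full rotation of continuous darkness at the northern-summer solstice; it lies at |ϕ| = 90° − ε = 90° − 80.60° = 9.40°.

9.40°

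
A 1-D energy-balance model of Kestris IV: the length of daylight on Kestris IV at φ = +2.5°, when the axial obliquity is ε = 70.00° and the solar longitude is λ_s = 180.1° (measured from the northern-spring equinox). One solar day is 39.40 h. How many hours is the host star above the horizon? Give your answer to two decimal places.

19.70 h

Solar declination: sin δ = sin ε · sin λ_s = sin 70.00° × sin 180.1° = -0.00164, so δ = -0.094°.
cos H₀ = −tan φ · tan δ = −tan(+2.5°) × tan(-0.094°) = 0.0001, so H₀ = 1.5707 rad = 90.00°.
Daylight = 2H₀/(2π) × 39.40 h = (1.5707/π) × 39.40 = 19.70 h.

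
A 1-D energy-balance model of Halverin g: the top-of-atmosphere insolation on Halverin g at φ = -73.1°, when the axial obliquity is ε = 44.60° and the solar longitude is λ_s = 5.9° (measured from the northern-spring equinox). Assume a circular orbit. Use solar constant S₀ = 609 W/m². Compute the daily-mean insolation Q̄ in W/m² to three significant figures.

Solar declination: sin δ = sin ε · sin λ_s = sin 44.60° × sin 5.9° = 0.07218, so δ = +4.139°.
cos H₀ = −tan(-73.1°) tan(+4.139°) = 0.2382, H₀ = 1.3303 rad.
Bracket: H₀ sin φ sin δ + cos φ cos δ sin H₀ = 1.3303×-0.95681×0.07218 + 0.29070×0.99739×0.97122 = -0.091874 + 0.281597 = 0.189723.
Q̄ = (S₀/π) × [bracket] = (609/π) × 0.189723 = 36.78 W/m².

Q̄ ≈ 36.8 W/m²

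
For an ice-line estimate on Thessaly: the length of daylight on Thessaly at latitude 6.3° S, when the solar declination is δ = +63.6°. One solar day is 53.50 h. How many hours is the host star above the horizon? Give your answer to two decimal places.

22.93 h

cos H₀ = −tan φ · tan δ = −tan(-6.3°) × tan(+63.600°) = 0.2224, so H₀ = 1.3465 rad = 77.15°.
Daylight = 2H₀/(2π) × 53.50 h = (1.3465/π) × 53.50 = 22.93 h.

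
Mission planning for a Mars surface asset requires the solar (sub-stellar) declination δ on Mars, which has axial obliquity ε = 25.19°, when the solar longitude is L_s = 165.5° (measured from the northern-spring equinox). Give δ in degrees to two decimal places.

sin δ = sin ε · sin L_s = sin 25.19° × sin 165.5° = 0.106567.
δ = arcsin(0.106567) = +6.12°.

δ = +6.12°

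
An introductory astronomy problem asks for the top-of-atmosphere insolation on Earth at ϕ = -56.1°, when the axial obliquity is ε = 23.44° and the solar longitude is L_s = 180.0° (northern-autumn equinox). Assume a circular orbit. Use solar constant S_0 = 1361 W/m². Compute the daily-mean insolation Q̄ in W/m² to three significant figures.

Solar declination: sin δ = sin ε · sin L_s = sin 23.44° × sin 180.0° = 0.00000, so δ = +0.000°.
cos h₀ = −tan(-56.1°) tan(+0.000°) = 0.0000, h₀ = 1.5708 rad.
Bracket: h₀ sin ϕ sin δ + cos ϕ cos δ sin h₀ = 1.5708×-0.83001×0.00000 + 0.55775×1.00000×1.00000 = -0.000000 + 0.557750 = 0.557750.
Q̄ = (S_0/π) × [bracket] = (1361/π) × 0.557750 = 241.6 W/m².

Q̄ ≈ 242 W/m²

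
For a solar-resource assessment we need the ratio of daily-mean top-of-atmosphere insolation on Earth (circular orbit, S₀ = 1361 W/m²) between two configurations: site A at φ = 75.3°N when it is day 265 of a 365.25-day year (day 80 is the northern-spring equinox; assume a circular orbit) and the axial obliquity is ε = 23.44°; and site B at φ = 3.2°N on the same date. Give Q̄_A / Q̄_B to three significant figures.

— Configuration A (φ=+75.3°):
Solar longitude: λ_s = 360° × (265 − 80)/365.25 = 182.341°.
sin δ = sin 23.44° × sin 182.341° = -0.01625, so δ = -0.931°.
cos H₀ = −tan(+75.3°) tan(-0.931°) = 0.0619, H₀ = 1.5088 rad.
Bracket: H₀ sin φ sin δ + cos φ cos δ sin H₀ = 1.5088×0.96727×-0.01625 + 0.25376×0.99987×0.99808 = -0.023716 + 0.253240 = 0.229524.
Q̄ = (S₀/π) × [bracket] = (1361/π) × 0.229524 = 99.434 W/m².
— Configuration B (φ=+3.2°):
cos H₀ = −tan(+3.2°) tan(-0.931°) = 0.0009, H₀ = 1.5699 rad.
Bracket: H₀ sin φ sin δ + cos φ cos δ sin H₀ = 1.5699×0.05582×-0.01625 + 0.99844×0.99987×1.00000 = -0.001424 + 0.998310 = 0.996886.
Q̄ = (S₀/π) × [bracket] = (1361/π) × 0.996886 = 431.87 W/m².
Ratio Q̄_A / Q̄_B = 99.434 / 431.87 = 0.2302.

Q̄_A / Q̄_B ≈ 0.230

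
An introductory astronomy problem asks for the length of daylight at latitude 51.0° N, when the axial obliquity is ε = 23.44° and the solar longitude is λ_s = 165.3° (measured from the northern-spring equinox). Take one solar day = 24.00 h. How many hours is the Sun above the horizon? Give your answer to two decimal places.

12.96 h

Solar declination: sin δ = sin ε · sin λ_s = sin 23.44° × sin 165.3° = 0.10094, so δ = +5.793°.
cos H₀ = −tan φ · tan δ = −tan(+51.0°) × tan(+5.793°) = -0.1253, so H₀ = 1.6964 rad = 97.20°.
Daylight = 2H₀/(2π) × 24.00 h = (1.6964/π) × 24.00 = 12.96 h.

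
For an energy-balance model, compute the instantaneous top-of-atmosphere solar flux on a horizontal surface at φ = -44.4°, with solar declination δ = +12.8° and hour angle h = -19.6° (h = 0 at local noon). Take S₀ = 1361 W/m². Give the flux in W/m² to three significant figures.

682 W/m²

cos θ_z = sin φ sin δ + cos φ cos δ cos h = -0.155009 + 0.656348 = 0.501339.
Flux = S₀ · cos θ_z = 1361 × 0.501339 = 682.3 W/m².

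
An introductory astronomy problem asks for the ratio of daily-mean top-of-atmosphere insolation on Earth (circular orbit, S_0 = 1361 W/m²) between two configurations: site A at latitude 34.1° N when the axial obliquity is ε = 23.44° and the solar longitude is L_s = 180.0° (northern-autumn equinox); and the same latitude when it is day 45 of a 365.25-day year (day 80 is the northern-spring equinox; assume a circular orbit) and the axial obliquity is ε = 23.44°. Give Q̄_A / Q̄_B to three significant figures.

— Configuration A (ϕ=+34.1°):
Solar declination: sin δ = sin ε · sin L_s = sin 23.44° × sin 180.0° = 0.00000, so δ = +0.000°.
cos h₀ = −tan(+34.1°) tan(+0.000°) = -0.0000, h₀ = 1.5708 rad.
Bracket: h₀ sin ϕ sin δ + cos ϕ cos δ sin h₀ = 1.5708×0.56064×0.00000 + 0.82806×1.00000×1.00000 = 0.000000 + 0.828060 = 0.828060.
Q̄ = (S_0/π) × [bracket] = (1361/π) × 0.828060 = 358.73 W/m².
— Configuration B (ϕ=+34.1°):
Solar longitude: L_s = 360° × (45 − 80)/365.25 = -34.497°, i.e. -34.497° + 360° = 325.503°.
sin δ = sin 23.44° × sin 325.503° = -0.22529, so δ = -13.020°.
cos h₀ = −tan(+34.1°) tan(-13.020°) = 0.1566, h₀ = 1.4136 rad.
Bracket: h₀ sin ϕ sin δ + cos ϕ cos δ sin h₀ = 1.4136×0.56064×-0.22529 + 0.82806×0.97429×0.98767 = -0.178547 + 0.796823 = 0.618276.
Q̄ = (S_0/π) × [bracket] = (1361/π) × 0.618276 = 267.85 W/m².
Ratio Q̄_A / Q̄_B = 358.73 / 267.85 = 1.339.

Q̄_A / Q̄_B ≈ 1.34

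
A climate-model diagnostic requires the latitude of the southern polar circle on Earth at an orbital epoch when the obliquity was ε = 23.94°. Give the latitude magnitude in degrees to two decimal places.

66.06°

The polar circle is the lowest latitude that experiences at least one full rotation of continuous darkness at the northern-summer solstice; it lies at |ϕ| = 90° − ε = 90° − 23.94° = 66.06°.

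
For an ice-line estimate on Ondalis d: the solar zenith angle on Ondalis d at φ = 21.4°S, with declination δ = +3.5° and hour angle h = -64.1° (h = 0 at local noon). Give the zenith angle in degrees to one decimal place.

cos θ_z = sin φ sin δ + cos φ cos δ cos h = -0.022275 + 0.405928 = 0.383653.
θ_z = arccos(0.383653) = 67.4°.

θ_z = 67.4°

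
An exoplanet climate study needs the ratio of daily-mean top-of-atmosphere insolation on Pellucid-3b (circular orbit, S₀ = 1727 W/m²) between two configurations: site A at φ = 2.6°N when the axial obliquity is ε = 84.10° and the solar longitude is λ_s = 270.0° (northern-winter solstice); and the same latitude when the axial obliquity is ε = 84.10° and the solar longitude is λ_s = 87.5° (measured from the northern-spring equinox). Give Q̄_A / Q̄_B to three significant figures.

Q̄_A / Q̄_B ≈ 0.219

— Configuration A (φ=+2.6°):
Solar declination: sin δ = sin ε · sin λ_s = sin 84.10° × sin 270.0° = -0.99470, so δ = -84.100°.
cos H₀ = −tan(+2.6°) tan(-84.100°) = 0.4394, H₀ = 1.1158 rad.
Bracket: H₀ sin φ sin δ + cos φ cos δ sin H₀ = 1.1158×0.04536×-0.99470 + 0.99897×0.10279×0.89828 = -0.050344 + 0.092239 = 0.041895.
Q̄ = (S₀/π) × [bracket] = (1727/π) × 0.041895 = 23.031 W/m².
— Configuration B (φ=+2.6°):
Solar declination: sin δ = sin ε · sin λ_s = sin 84.10° × sin 87.5° = 0.99376, so δ = +83.594°.
cos H₀ = −tan(+2.6°) tan(+83.594°) = -0.4044, H₀ = 1.9872 rad.
Bracket: H₀ sin φ sin δ + cos φ cos δ sin H₀ = 1.9872×0.04536×0.99376 + 0.99897×0.11157×0.91456 = 0.089577 + 0.101932 = 0.191509.
Q̄ = (S₀/π) × [bracket] = (1727/π) × 0.191509 = 105.28 W/m².
Ratio Q̄_A / Q̄_B = 23.031 / 105.28 = 0.2188.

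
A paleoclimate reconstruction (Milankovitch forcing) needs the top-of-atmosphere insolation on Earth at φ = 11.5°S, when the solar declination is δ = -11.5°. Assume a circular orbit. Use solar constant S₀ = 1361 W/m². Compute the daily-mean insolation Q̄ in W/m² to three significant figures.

cos H₀ = −tan(-11.5°) tan(-11.500°) = -0.0414, H₀ = 1.6122 rad.
Bracket: H₀ sin φ sin δ + cos φ cos δ sin H₀ = 1.6122×-0.19937×-0.19937 + 0.97992×0.97992×0.99914 = 0.064082 + 0.959417 = 1.023499.
Q̄ = (S₀/π) × [bracket] = (1361/π) × 1.023499 = 443.4 W/m².

Q̄ ≈ 443 W/m²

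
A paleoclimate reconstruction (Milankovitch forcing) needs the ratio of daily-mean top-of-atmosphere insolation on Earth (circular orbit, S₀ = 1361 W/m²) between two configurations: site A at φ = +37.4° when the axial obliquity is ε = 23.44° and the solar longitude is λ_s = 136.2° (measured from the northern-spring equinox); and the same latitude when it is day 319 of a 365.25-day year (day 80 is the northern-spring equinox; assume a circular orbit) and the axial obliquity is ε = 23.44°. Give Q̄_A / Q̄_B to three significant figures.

Q̄_A / Q̄_B ≈ 2.25

— Configuration A (φ=+37.4°):
Solar declination: sin δ = sin ε · sin λ_s = sin 23.44° × sin 136.2° = 0.27533, so δ = +15.981°.
cos H₀ = −tan(+37.4°) tan(+15.981°) = -0.2190, H₀ = 1.7916 rad.
Bracket: H₀ sin φ sin δ + cos φ cos δ sin H₀ = 1.7916×0.60738×0.27533 + 0.79441×0.96135×0.97573 = 0.299609 + 0.745171 = 1.044780.
Q̄ = (S₀/π) × [bracket] = (1361/π) × 1.044780 = 452.62 W/m².
— Configuration B (φ=+37.4°):
Solar longitude: λ_s = 360° × (319 − 80)/365.25 = 235.565°.
sin δ = sin 23.44° × sin 235.565° = -0.32808, so δ = -19.152°.
cos H₀ = −tan(+37.4°) tan(-19.152°) = 0.2655, H₀ = 1.3020 rad.
Bracket: H₀ sin φ sin δ + cos φ cos δ sin H₀ = 1.3020×0.60738×-0.32808 + 0.79441×0.94465×0.96410 = -0.259449 + 0.723499 = 0.464050.
Q̄ = (S₀/π) × [bracket] = (1361/π) × 0.464050 = 201.04 W/m².
Ratio Q̄_A / Q̄_B = 452.62 / 201.04 = 2.251.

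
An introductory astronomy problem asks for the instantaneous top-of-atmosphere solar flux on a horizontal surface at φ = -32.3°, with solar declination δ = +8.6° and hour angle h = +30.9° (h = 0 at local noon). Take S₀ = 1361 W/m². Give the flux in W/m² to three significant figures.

867 W/m²

cos θ_z = sin φ sin δ + cos φ cos δ cos h = -0.079905 + 0.717135 = 0.637230.
Flux = S₀ · cos θ_z = 1361 × 0.637230 = 867.3 W/m².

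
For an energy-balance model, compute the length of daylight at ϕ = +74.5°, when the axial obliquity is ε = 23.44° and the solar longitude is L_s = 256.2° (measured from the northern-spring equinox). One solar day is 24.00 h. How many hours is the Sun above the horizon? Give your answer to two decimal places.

0.00 h

Solar declination: sin δ = sin ε · sin L_s = sin 23.44° × sin 256.2° = -0.38631, so δ = -22.725°.
cos h₀ = −tan ϕ · tan δ = 1.5102 ≥ 1, so the Sun never rises (polar night) and h₀ = 0.
Daylight = 2h₀/(2π) × 24.00 h = (0.0000/π) × 24.00 = 0.00 h.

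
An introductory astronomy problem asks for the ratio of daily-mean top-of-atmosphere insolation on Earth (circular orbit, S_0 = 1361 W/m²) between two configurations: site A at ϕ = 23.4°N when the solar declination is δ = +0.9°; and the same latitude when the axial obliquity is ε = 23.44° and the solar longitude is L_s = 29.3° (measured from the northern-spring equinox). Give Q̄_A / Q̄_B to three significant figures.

— Configuration A (ϕ=+23.4°):
cos h₀ = −tan(+23.4°) tan(+0.900°) = -0.0068, h₀ = 1.5776 rad.
Bracket: h₀ sin ϕ sin δ + cos ϕ cos δ sin h₀ = 1.5776×0.39715×0.01571 + 0.91775×0.99988×0.99998 = 0.009843 + 0.917622 = 0.927465.
Q̄ = (S_0/π) × [bracket] = (1361/π) × 0.927465 = 401.80 W/m².
— Configuration B (ϕ=+23.4°):
Solar declination: sin δ = sin ε · sin L_s = sin 23.44° × sin 29.3° = 0.19467, so δ = +11.225°.
cos h₀ = −tan(+23.4°) tan(+11.225°) = -0.0859, h₀ = 1.6568 rad.
Bracket: h₀ sin ϕ sin δ + cos ϕ cos δ sin h₀ = 1.6568×0.39715×0.19467 + 0.91775×0.98087×0.99631 = 0.128092 + 0.896872 = 1.024964.
Q̄ = (S_0/π) × [bracket] = (1361/π) × 1.024964 = 444.03 W/m².
Ratio Q̄_A / Q̄_B = 401.80 / 444.03 = 0.9049.

Q̄_A / Q̄_B ≈ 0.905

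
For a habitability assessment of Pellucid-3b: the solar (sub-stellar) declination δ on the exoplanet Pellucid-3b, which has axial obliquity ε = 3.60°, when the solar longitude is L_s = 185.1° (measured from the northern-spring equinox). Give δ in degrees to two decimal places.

δ = -0.32°

sin δ = sin ε · sin L_s = sin 3.60° × sin 185.1° = -0.005582.
δ = arcsin(-0.005582) = -0.32°.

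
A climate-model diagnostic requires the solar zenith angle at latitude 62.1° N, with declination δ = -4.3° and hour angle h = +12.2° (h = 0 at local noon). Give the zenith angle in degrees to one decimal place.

cos θ_z = sin ϕ sin δ + cos ϕ cos δ cos h = -0.066264 + 0.456075 = 0.389811.
θ_z = arccos(0.389811) = 67.1°.

θ_z = 67.1°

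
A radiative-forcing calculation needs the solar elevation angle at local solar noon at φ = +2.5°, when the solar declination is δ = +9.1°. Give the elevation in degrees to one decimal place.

83.4°

At local noon the hour angle is zero, so the zenith angle equals |φ − δ| = |+2.5° − (+9.100°)| = 6.600°.
Elevation = 90° − 6.600° = 83.4°.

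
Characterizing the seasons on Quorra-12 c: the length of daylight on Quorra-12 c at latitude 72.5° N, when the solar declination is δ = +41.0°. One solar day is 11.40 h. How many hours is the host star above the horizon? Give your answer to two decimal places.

Sunrise equation: cos h₀ = −tan ϕ · tan δ = -2.7570 ≤ −1, so the host star never sets (polar day) and h₀ = π.
Daylight = 2h₀/(2π) × 11.40 h = (3.1416/π) × 11.40 = 11.40 h.

11.40 h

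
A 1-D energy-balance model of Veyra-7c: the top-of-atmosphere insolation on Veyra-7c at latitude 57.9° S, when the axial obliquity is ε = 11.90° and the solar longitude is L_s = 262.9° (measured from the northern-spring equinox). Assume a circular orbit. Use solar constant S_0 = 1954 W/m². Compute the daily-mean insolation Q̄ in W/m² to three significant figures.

Solar declination: sin δ = sin ε · sin L_s = sin 11.90° × sin 262.9° = -0.20462, so δ = -11.807°.
cos h₀ = −tan(-57.9°) tan(-11.807°) = -0.3332, h₀ = 1.9105 rad.
Bracket: h₀ sin ϕ sin δ + cos ϕ cos δ sin h₀ = 1.9105×-0.84712×-0.20462 + 0.53140×0.97884×0.94284 = 0.331162 + 0.490423 = 0.821585.
Q̄ = (S_0/π) × [bracket] = (1954/π) × 0.821585 = 511.0 W/m².

Q̄ ≈ 511 W/m²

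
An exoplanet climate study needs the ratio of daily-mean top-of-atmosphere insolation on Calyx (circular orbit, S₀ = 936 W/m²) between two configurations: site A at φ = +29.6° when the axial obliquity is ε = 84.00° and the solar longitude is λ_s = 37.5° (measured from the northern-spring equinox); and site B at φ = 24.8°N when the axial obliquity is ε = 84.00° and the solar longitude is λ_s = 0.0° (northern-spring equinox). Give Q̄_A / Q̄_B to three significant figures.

— Configuration A (φ=+29.6°):
Solar declination: sin δ = sin ε · sin λ_s = sin 84.00° × sin 37.5° = 0.60543, so δ = +37.260°.
cos H₀ = −tan(+29.6°) tan(+37.260°) = -0.4321, H₀ = 2.0176 rad.
Bracket: H₀ sin φ sin δ + cos φ cos δ sin H₀ = 2.0176×0.49394×0.60543 + 0.86949×0.79590×0.90181 = 0.603355 + 0.624077 = 1.227432.
Q̄ = (S₀/π) × [bracket] = (936/π) × 1.227432 = 365.70 W/m².
— Configuration B (φ=+24.8°):
Solar declination: sin δ = sin ε · sin λ_s = sin 84.00° × sin 0.0° = 0.00000, so δ = +0.000°.
cos H₀ = −tan(+24.8°) tan(+0.000°) = -0.0000, H₀ = 1.5708 rad.
Bracket: H₀ sin φ sin δ + cos φ cos δ sin H₀ = 1.5708×0.41945×0.00000 + 0.90778×1.00000×1.00000 = 0.000000 + 0.907780 = 0.907780.
Q̄ = (S₀/π) × [bracket] = (936/π) × 0.907780 = 270.46 W/m².
Ratio Q̄_A / Q̄_B = 365.70 / 270.46 = 1.352.

Q̄_A / Q̄_B ≈ 1.35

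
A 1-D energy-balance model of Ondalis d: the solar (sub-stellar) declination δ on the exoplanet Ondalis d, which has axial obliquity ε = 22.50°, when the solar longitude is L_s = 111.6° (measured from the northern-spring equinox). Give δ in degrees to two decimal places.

δ = +20.84°

sin δ = sin ε · sin L_s = sin 22.50° × sin 111.6° = 0.355810.
δ = arcsin(0.355810) = +20.84°.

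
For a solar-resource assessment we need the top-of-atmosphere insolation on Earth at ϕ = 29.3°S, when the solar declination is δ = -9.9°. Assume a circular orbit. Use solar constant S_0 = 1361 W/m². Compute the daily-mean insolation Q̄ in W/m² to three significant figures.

Q̄ ≈ 431 W/m²

cos h₀ = −tan(-29.3°) tan(-9.900°) = -0.0979, h₀ = 1.6689 rad.
Bracket: h₀ sin ϕ sin δ + cos ϕ cos δ sin h₀ = 1.6689×-0.48938×-0.17193 + 0.87207×0.98511×0.99519 = 0.140420 + 0.854953 = 0.995373.
Q̄ = (S_0/π) × [bracket] = (1361/π) × 0.995373 = 431.2 W/m².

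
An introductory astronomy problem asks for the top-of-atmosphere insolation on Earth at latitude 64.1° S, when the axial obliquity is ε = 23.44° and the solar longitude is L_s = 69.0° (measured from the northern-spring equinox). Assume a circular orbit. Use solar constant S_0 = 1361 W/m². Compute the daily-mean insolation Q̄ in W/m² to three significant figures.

Q̄ ≈ 12.4 W/m²

Solar declination: sin δ = sin ε · sin L_s = sin 23.44° × sin 69.0° = 0.37137, so δ = +21.800°.
cos h₀ = −tan(-64.1°) tan(+21.800°) = 0.8237, h₀ = 0.6029 rad.
Bracket: h₀ sin ϕ sin δ + cos ϕ cos δ sin h₀ = 0.6029×-0.89956×0.37137 + 0.43680×0.92849×0.56701 = -0.201411 + 0.229959 = 0.028548.
Q̄ = (S_0/π) × [bracket] = (1361/π) × 0.028548 = 12.37 W/m².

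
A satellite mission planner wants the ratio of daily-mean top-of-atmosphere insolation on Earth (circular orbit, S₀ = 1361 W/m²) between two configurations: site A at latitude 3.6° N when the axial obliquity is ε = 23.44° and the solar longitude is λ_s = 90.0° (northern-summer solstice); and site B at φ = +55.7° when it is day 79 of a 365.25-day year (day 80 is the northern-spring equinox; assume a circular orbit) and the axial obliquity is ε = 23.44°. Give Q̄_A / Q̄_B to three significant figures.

Q̄_A / Q̄_B ≈ 1.72

— Configuration A (φ=+3.6°):
Solar declination: sin δ = sin ε · sin λ_s = sin 23.44° × sin 90.0° = 0.39779, so δ = +23.440°.
cos H₀ = −tan(+3.6°) tan(+23.440°) = -0.0273, H₀ = 1.5981 rad.
Bracket: H₀ sin φ sin δ + cos φ cos δ sin H₀ = 1.5981×0.06279×0.39779 + 0.99803×0.91748×0.99963 = 0.039916 + 0.915334 = 0.955250.
Q̄ = (S₀/π) × [bracket] = (1361/π) × 0.955250 = 413.83 W/m².
— Configuration B (φ=+55.7°):
Solar longitude: λ_s = 360° × (79 − 80)/365.25 = -0.986°, i.e. -0.986° + 360° = 359.014°.
sin δ = sin 23.44° × sin 359.014° = -0.00684, so δ = -0.392°.
cos H₀ = −tan(+55.7°) tan(-0.392°) = 0.0100, H₀ = 1.5608 rad.
Bracket: H₀ sin φ sin δ + cos φ cos δ sin H₀ = 1.5608×0.82610×-0.00684 + 0.56353×0.99998×0.99995 = -0.008819 + 0.563491 = 0.554672.
Q̄ = (S₀/π) × [bracket] = (1361/π) × 0.554672 = 240.29 W/m².
Ratio Q̄_A / Q̄_B = 413.83 / 240.29 = 1.722.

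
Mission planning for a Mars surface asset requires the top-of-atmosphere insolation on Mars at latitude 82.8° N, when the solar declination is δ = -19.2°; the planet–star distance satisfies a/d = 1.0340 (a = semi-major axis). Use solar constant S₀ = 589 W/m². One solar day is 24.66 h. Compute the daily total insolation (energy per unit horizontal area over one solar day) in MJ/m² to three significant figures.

cos H₀ = −tan(+82.8°) tan(-19.200°) = 2.7566 ≥ 1 ⇒ polar night, H₀ = 0 and Q̄ = 0.
Inverse-square distance factor (a/d)² = 1.0340² = 1.069156.
Daily total = Q̄ × 24.66 h × 3600 s/h = 0.00 MJ/m².

0.00 MJ/m²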